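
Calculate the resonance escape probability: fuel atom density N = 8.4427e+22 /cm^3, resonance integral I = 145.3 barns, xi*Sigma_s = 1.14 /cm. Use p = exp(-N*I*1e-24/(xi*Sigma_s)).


p = exp(-N * I * 1e-24 / (xi*Sigma_s))
p = exp(-8.4427e+22 * 145.3 * 1e-24 / 1.14)
p = 2.1216e-05

2.1216e-05


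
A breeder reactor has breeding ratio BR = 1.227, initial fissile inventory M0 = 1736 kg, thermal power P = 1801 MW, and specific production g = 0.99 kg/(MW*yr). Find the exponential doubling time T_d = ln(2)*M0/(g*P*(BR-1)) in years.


Breeding gain G = BR - 1 = 1.227 - 1 = 0.227
Fissile production rate = g * P * G = 0.99 * 1801 * 0.227 = 404.73873 kg/yr
T_d = ln(2) * M0 / (g * P * G)
T_d = ln(2) * 1736 / 404.73873 = 2.9730 yr

2.9730


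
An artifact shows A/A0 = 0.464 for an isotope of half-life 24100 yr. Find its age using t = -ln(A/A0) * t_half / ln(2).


lambda = ln(2) / t_half = ln(2) / 24100 = 2.876129e-05 /yr
t = -ln(A/A0) / lambda
t = -ln(0.464) / 2.876129e-05
t = 26698 yr

26698


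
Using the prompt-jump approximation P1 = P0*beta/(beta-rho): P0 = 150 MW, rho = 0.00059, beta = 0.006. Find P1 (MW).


P1/P0 = beta / (beta - rho)
P1/P0 = 0.006 / (0.006 - 0.00059) = 1.109057
P1 = 150 * 1.109057 = 166.36 MW

166.36


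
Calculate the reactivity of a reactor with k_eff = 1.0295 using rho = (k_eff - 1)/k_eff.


rho = (k_eff - 1) / k_eff
rho = (1.0295 - 1) / 1.0295
rho = 0.028655

0.028655


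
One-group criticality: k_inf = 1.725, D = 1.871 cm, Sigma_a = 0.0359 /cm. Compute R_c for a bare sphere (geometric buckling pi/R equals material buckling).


L^2 = D / Sigma_a = 1.871 / 0.0359 = 52.11699 cm^2
B_m^2 = (k_inf - 1) / L^2 = (1.725 - 1) / 52.11699 = 0.01391101 /cm^2
For a bare sphere: B_g = pi/R, so R_c = pi / sqrt(B_m^2)
R_c = pi / sqrt(0.01391101) = 26.636 cm

26.636


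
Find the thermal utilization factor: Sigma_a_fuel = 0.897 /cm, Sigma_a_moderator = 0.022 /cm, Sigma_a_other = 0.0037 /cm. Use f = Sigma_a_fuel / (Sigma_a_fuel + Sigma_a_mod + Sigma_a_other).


f = Sigma_a_fuel / (Sigma_a_fuel + Sigma_a_mod + Sigma_a_other)
f = 0.897 / (0.897 + 0.022 + 0.0037)
f = 0.97215

0.97215


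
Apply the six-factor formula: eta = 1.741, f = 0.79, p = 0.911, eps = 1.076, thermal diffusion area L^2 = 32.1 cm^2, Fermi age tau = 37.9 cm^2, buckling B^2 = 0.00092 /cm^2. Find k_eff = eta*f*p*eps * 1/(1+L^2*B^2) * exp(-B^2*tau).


k_inf = eta*f*p*eps = 1.741*0.79*0.911*1.076 = 1.348207
P_TNL = 1/(1 + L^2*B^2) = 1/(1 + 32.1*0.00092) = 0.9713151
P_FNL = exp(-B^2*tau) = exp(-0.00092*37.9) = 0.9657329
k_eff = k_inf * P_TNL * P_FNL = 1.348207 * 0.9713151 * 0.9657329
k_eff = 1.2647

1.2647


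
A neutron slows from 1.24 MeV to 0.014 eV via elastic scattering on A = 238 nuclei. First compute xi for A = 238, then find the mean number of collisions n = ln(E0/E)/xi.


xi = 1 + (A-1)^2/(2A)*ln((A-1)/(A+1)) = 0.008379872 (for A = 238)
n = ln(E0/E) / xi
n = ln(1.24e6 / 0.014) / 0.008379872
n = ln(8.857143e+07) / 0.008379872 = 2183.7

2183.7


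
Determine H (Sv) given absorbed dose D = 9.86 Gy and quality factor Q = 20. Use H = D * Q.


H = D * Q
H = 9.86 * 20
H = 197.20 Sv

197.20


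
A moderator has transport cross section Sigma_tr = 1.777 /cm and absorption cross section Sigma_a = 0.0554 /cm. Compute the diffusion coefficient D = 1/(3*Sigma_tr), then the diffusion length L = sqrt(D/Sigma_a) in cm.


D = 1 / (3 * Sigma_tr) = 1 / (3 * 1.777) = 0.1875821 cm
L = sqrt(D / Sigma_a)
L = sqrt(0.1875821 / 0.0554)
L = 1.8401 cm

1.8401


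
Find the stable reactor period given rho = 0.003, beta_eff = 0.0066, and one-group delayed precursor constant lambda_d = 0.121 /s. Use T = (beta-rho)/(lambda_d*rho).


T = (beta - rho) / (lambda_d * rho)
T = (0.0066 - 0.003) / (0.121 * 0.003)
T = 9.9174 s

9.9174


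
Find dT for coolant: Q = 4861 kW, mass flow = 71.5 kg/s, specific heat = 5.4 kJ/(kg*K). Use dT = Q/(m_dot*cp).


dT = Q / (m_dot * cp)
dT = 4861 / (71.5 * 5.4)
dT = 12.590 C

12.590


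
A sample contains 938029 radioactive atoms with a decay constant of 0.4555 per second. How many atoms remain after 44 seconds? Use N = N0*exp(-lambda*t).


N = N0 * exp(-lambda * t)
N = 938029 * exp(-0.4555 * 44)
N = 0.0018539

0.0018539


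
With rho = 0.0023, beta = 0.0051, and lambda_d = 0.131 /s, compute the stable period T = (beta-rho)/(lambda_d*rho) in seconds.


T = (beta - rho) / (lambda_d * rho)
T = (0.0051 - 0.0023) / (0.131 * 0.0023)
T = 9.2931 s

9.2931


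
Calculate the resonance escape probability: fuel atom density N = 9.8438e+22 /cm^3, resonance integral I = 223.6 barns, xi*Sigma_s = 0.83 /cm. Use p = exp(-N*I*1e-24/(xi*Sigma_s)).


p = exp(-N * I * 1e-24 / (xi*Sigma_s))
p = exp(-9.8438e+22 * 223.6 * 1e-24 / 0.83)
p = 3.0406e-12

3.0406e-12


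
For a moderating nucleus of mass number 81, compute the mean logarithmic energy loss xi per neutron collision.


xi = 1 + (A-1)^2/(2A) * ln((A-1)/(A+1))
xi = 1 + (81-1)^2/(2*81) * ln((81-1)/(81 +1))
xi = 0.024489

0.024489


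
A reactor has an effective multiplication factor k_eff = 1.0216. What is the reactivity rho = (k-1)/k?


rho = (k_eff - 1) / k_eff
rho = (1.0216 - 1) / 1.0216
rho = 0.021143

0.021143


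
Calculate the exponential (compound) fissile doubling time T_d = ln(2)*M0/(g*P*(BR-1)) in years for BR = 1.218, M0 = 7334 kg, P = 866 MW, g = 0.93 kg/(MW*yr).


Breeding gain G = BR - 1 = 1.218 - 1 = 0.218
Fissile production rate = g * P * G = 0.93 * 866 * 0.218 = 175.57284 kg/yr
T_d = ln(2) * M0 / (g * P * G)
T_d = ln(2) * 7334 / 175.57284 = 28.954 yr

28.954


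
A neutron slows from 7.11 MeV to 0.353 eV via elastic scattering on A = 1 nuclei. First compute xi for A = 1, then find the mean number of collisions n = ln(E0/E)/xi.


xi = 1 + (A-1)^2/(2A)*ln((A-1)/(A+1)) = 1 (for A = 1)
n = ln(E0/E) / xi
n = ln(7.11e6 / 0.353) / 1
n = ln(2.014164e+07) / 1 = 16.818

16.818


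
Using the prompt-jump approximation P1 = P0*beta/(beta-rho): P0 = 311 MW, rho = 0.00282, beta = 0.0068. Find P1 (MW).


P1/P0 = beta / (beta - rho)
P1/P0 = 0.0068 / (0.0068 - 0.00282) = 1.708543
P1 = 311 * 1.708543 = 531.36 MW

531.36


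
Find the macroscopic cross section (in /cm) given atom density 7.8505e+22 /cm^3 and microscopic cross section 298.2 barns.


Sigma = N * sigma_barns * 1e-24
Sigma = 7.8505e+22 * 298.2 * 1e-24
Sigma = 23.410 /cm

23.410


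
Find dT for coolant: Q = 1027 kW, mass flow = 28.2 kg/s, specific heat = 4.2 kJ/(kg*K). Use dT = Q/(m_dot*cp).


dT = Q / (m_dot * cp)
dT = 1027 / (28.2 * 4.2)
dT = 8.6711 C

8.6711


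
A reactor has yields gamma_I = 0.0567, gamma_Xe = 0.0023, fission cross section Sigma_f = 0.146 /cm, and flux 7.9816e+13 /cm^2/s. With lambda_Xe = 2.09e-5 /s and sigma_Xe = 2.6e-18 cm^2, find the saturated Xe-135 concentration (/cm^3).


Xe_eq = (gamma_I + gamma_Xe) * Sigma_f * phi / (lambda_Xe + sigma_Xe * phi)
Numerator = (0.0567 + 0.0023) * 0.146 * 7.9816e+13 = 6.875350e+11
Denominator = 2.09e-5 + 2.6e-18 * 7.9816e+13 = 2.284216e-04
Xe_eq = 6.875350e+11 / 2.284216e-04 = 3.0099e+15 /cm^3

3.0099e+15


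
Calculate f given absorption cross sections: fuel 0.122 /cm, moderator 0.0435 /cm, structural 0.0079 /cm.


f = Sigma_a_fuel / (Sigma_a_fuel + Sigma_a_mod + Sigma_a_other)
f = 0.122 / (0.122 + 0.0435 + 0.0079)
f = 0.70358

0.70358


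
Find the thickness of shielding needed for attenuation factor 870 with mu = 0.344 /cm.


x = ln(factor) / mu
x = ln(870) / 0.344
x = 19.676 cm

19.676


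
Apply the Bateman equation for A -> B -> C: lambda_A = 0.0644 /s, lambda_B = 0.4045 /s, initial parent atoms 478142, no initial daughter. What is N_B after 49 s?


N_B(t) = lambda_A * N_A0 / (lambda_B - lambda_A) * [exp(-lambda_A*t) - exp(-lambda_B*t)]
exp(-0.0644*49) = 0.04261283; exp(-0.4045*49) = 2.466415e-09
N_B = 0.0644 * 478142 / (0.4045 - 0.0644) * (0.04261283 - 2.466415e-09)
N_B = 3858.1

3858.1


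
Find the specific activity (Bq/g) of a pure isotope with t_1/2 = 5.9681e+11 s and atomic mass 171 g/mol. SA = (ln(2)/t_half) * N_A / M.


lambda = ln(2) / t_half = ln(2) / 5.9681e+11 = 1.161420e-12 /s
SA = lambda * N_A / M
SA = 1.161420e-12 * 6.022e23 / 171
SA = 4.0901e+09 Bq/g

4.0901e+09


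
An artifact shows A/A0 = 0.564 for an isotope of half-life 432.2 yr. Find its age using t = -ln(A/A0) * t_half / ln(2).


lambda = ln(2) / t_half = ln(2) / 432.2 = 0.001603765 /yr
t = -ln(A/A0) / lambda
t = -ln(0.564) / 0.001603765
t = 357.10 yr

357.10


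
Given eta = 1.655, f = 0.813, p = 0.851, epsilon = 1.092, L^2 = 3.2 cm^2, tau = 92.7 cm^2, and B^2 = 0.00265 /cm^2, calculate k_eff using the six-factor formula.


k_inf = eta*f*p*eps = 1.655*0.813*0.851*1.092 = 1.250376
P_TNL = 1/(1 + L^2*B^2) = 1/(1 + 3.2*0.00265) = 0.9915913
P_FNL = exp(-B^2*tau) = exp(-0.00265*92.7) = 0.7821920
k_eff = k_inf * P_TNL * P_FNL = 1.250376 * 0.9915913 * 0.7821920
k_eff = 0.96981

0.96981


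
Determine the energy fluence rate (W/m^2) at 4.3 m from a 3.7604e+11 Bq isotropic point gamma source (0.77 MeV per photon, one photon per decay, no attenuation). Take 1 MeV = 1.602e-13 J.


psi = A * E * 1.602e-13 / (4*pi*r^2)
psi = 3.7604e+11 * 0.77 * 1.602e-13 / (4*pi*4.3^2)
psi = 1.9964e-04 W/m^2

1.9964e-04


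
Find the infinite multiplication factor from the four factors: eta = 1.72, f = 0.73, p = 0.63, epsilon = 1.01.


k_inf = eta * f * p * epsilon
k_inf = 1.72 * 0.73 * 0.63 * 1.01
k_inf = 0.79894

0.79894


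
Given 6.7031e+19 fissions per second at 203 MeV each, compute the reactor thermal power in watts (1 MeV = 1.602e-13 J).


P = fission_rate * E_MeV * 1.602e-13
P = 6.7031e+19 * 203 * 1.602e-13
P = 2.1799e+09 W

2.1799e+09


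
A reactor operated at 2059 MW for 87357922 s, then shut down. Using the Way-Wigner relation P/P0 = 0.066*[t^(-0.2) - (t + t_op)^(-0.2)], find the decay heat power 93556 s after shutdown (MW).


P/P0 = 0.066 * [t^(-0.2) - (t + t_op)^(-0.2)]
P/P0 = 0.066 * [93556^(-0.2) - (93556 + 87357922)^(-0.2)]
P/P0 = 0.066 * [0.1013411 - 0.02580160] = 0.004985607
P = 2059 * 0.004985607 = 10.265 MW

10.265


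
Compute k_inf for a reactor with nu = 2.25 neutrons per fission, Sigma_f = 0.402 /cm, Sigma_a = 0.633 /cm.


k_inf = nu * Sigma_f / Sigma_a
k_inf = 2.25 * 0.402 / 0.633
k_inf = 1.4289

1.4289


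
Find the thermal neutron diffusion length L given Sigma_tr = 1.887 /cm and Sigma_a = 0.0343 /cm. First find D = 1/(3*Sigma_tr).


D = 1 / (3 * Sigma_tr) = 1 / (3 * 1.887) = 0.1766472 cm
L = sqrt(D / Sigma_a)
L = sqrt(0.1766472 / 0.0343)
L = 2.2694 cm

2.2694


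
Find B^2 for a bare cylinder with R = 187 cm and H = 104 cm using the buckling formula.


B^2 = (2.405/R)^2 + (pi/H)^2
B^2 = (2.405/187)^2 + (pi/104)^2
B^2 = 0.0010779 /cm^2

0.0010779


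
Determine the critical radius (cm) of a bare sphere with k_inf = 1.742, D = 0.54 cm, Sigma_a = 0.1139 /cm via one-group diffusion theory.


L^2 = D / Sigma_a = 0.54 / 0.1139 = 4.741001 cm^2
B_m^2 = (k_inf - 1) / L^2 = (1.742 - 1) / 4.741001 = 0.1565070 /cm^2
For a bare sphere: B_g = pi/R, so R_c = pi / sqrt(B_m^2)
R_c = pi / sqrt(0.1565070) = 7.9411 cm

7.9411


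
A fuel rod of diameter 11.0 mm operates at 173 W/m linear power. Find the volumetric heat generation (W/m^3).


r = D / 2 / 1000 = 11.0 / 2 / 1000 = 0.0055 m
q''' = q' / (pi * r^2)
q''' = 173 / (pi * 0.0055^2)
q''' = 1.8204e+06 W/m^3

1.8204e+06


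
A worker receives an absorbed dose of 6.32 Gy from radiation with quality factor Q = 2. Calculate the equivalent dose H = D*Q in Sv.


H = D * Q
H = 6.32 * 2
H = 12.640 Sv

12.640


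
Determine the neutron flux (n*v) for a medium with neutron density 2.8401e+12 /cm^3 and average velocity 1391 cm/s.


phi = n * v
phi = 2.8401e+12 * 1391
phi = 3.9506e+15 /cm^2/s

3.9506e+15


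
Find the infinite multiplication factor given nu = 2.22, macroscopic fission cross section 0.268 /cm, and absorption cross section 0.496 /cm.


k_inf = nu * Sigma_f / Sigma_a
k_inf = 2.22 * 0.268 / 0.496
k_inf = 1.1995

1.1995


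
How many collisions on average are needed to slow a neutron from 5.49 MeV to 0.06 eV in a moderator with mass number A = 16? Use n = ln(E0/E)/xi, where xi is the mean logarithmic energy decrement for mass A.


xi = 1 + (A-1)^2/(2A)*ln((A-1)/(A+1)) = 0.1199467 (for A = 16)
n = ln(E0/E) / xi
n = ln(5.49e6 / 0.06) / 0.1199467
n = ln(9.150000e+07) / 0.1199467 = 152.83

152.83


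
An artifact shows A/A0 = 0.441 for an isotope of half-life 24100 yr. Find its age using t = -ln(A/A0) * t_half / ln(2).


lambda = ln(2) / t_half = ln(2) / 24100 = 2.876129e-05 /yr
t = -ln(A/A0) / lambda
t = -ln(0.441) / 2.876129e-05
t = 28466 yr

28466


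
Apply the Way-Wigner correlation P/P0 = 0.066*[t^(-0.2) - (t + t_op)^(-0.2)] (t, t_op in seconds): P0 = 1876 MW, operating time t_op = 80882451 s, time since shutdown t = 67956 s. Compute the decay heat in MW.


P/P0 = 0.066 * [t^(-0.2) - (t + t_op)^(-0.2)]
P/P0 = 0.066 * [67956^(-0.2) - (67956 + 80882451)^(-0.2)]
P/P0 = 0.066 * [0.1080325 - 0.02620331] = 0.005400727
P = 1876 * 0.005400727 = 10.132 MW

10.132


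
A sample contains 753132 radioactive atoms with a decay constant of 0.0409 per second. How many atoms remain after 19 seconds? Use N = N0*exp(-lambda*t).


N = N0 * exp(-lambda * t)
N = 753132 * exp(-0.0409 * 19)
N = 346243

346243


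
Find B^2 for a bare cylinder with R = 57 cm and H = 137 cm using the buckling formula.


B^2 = (2.405/R)^2 + (pi/H)^2
B^2 = (2.405/57)^2 + (pi/137)^2
B^2 = 0.0023061 /cm^2

0.0023061


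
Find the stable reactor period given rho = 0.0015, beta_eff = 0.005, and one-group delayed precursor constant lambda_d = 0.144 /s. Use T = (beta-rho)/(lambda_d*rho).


T = (beta - rho) / (lambda_d * rho)
T = (0.005 - 0.0015) / (0.144 * 0.0015)
T = 16.204 s

16.204


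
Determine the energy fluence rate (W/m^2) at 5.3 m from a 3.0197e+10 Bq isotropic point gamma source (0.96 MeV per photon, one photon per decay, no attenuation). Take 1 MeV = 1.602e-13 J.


psi = A * E * 1.602e-13 / (4*pi*r^2)
psi = 3.0197e+10 * 0.96 * 1.602e-13 / (4*pi*5.3^2)
psi = 1.3156e-05 W/m^2

1.3156e-05


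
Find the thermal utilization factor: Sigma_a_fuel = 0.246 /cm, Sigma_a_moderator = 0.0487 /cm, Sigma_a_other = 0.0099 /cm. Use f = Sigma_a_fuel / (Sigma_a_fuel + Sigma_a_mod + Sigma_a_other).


f = Sigma_a_fuel / (Sigma_a_fuel + Sigma_a_mod + Sigma_a_other)
f = 0.246 / (0.246 + 0.0487 + 0.0099)
f = 0.80762

0.80762


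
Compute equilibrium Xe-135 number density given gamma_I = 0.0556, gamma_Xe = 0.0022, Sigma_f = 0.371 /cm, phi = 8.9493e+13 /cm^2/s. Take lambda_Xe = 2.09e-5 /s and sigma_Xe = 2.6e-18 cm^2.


Xe_eq = (gamma_I + gamma_Xe) * Sigma_f * phi / (lambda_Xe + sigma_Xe * phi)
Numerator = (0.0556 + 0.0022) * 0.371 * 8.9493e+13 = 1.919070e+12
Denominator = 2.09e-5 + 2.6e-18 * 8.9493e+13 = 2.535818e-04
Xe_eq = 1.919070e+12 / 2.535818e-04 = 7.5679e+15 /cm^3

7.5679e+15


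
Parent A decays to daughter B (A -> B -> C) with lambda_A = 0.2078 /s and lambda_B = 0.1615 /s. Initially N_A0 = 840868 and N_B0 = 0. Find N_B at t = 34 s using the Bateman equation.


N_B(t) = lambda_A * N_A0 / (lambda_B - lambda_A) * [exp(-lambda_A*t) - exp(-lambda_B*t)]
exp(-0.2078*34) = 8.543240e-04; exp(-0.1615*34) = 0.004123718
N_B = 0.2078 * 840868 / (0.1615 - 0.2078) * (8.543240e-04 - 0.004123718)
N_B = 12338

12338


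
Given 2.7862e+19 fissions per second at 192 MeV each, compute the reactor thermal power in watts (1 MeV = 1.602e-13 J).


P = fission_rate * E_MeV * 1.602e-13
P = 2.7862e+19 * 192 * 1.602e-13
P = 8.5699e+08 W

8.5699e+08


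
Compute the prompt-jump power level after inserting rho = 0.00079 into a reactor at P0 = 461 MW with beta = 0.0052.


P1/P0 = beta / (beta - rho)
P1/P0 = 0.0052 / (0.0052 - 0.00079) = 1.179138
P1 = 461 * 1.179138 = 543.58 MW

543.58


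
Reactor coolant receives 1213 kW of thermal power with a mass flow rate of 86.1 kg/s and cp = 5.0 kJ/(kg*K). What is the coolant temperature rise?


dT = Q / (m_dot * cp)
dT = 1213 / (86.1 * 5.0)
dT = 2.8177 C

2.8177


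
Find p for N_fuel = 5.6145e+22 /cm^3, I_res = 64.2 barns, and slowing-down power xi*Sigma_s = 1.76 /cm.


p = exp(-N * I * 1e-24 / (xi*Sigma_s))
p = exp(-5.6145e+22 * 64.2 * 1e-24 / 1.76)
p = 0.12899

0.12899


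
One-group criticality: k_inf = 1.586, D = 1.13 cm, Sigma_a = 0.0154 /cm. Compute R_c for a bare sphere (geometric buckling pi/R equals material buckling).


L^2 = D / Sigma_a = 1.13 / 0.0154 = 73.37662 cm^2
B_m^2 = (k_inf - 1) / L^2 = (1.586 - 1) / 73.37662 = 0.007986195 /cm^2
For a bare sphere: B_g = pi/R, so R_c = pi / sqrt(B_m^2)
R_c = pi / sqrt(0.007986195) = 35.154 cm

35.154


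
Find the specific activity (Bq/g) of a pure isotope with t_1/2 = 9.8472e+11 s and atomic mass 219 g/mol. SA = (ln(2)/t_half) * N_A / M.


lambda = ln(2) / t_half = ln(2) / 9.8472e+11 = 7.039028e-13 /s
SA = lambda * N_A / M
SA = 7.039028e-13 * 6.022e23 / 219
SA = 1.9356e+09 Bq/g

1.9356e+09


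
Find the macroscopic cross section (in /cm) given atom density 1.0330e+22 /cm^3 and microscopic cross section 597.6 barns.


Sigma = N * sigma_barns * 1e-24
Sigma = 1.0330e+22 * 597.6 * 1e-24
Sigma = 6.1732 /cm

6.1732


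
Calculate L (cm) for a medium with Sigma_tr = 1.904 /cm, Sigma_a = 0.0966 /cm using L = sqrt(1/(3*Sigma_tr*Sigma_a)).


D = 1 / (3 * Sigma_tr) = 1 / (3 * 1.904) = 0.1750700 cm
L = sqrt(D / Sigma_a)
L = sqrt(0.1750700 / 0.0966)
L = 1.3462 cm

1.3462


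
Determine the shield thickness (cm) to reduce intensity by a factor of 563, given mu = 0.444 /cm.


x = ln(factor) / mu
x = ln(563) / 0.444
x = 14.264 cm

14.264


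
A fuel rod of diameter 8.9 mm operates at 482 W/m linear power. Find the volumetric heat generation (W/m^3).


r = D / 2 / 1000 = 8.9 / 2 / 1000 = 0.00445 m
q''' = q' / (pi * r^2)
q''' = 482 / (pi * 0.00445^2)
q''' = 7.7478e+06 W/m^3

7.7478e+06


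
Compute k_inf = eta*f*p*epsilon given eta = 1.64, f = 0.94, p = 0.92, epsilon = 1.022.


k_inf = eta * f * p * epsilon
k_inf = 1.64 * 0.94 * 0.92 * 1.022
k_inf = 1.4495

1.4495


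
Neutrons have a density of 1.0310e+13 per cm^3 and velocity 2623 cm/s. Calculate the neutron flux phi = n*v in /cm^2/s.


phi = n * v
phi = 1.0310e+13 * 2623
phi = 2.7043e+16 /cm^2/s

2.7043e+16


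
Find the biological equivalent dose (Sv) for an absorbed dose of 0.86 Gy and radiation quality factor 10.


H = D * Q
H = 0.86 * 10
H = 8.6000 Sv

8.6000


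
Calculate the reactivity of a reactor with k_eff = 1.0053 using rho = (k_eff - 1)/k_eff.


rho = (k_eff - 1) / k_eff
rho = (1.0053 - 1) / 1.0053
rho = 0.0052721

0.0052721


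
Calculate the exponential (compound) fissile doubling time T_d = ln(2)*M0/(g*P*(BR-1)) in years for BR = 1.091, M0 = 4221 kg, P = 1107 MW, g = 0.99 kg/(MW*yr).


Breeding gain G = BR - 1 = 1.091 - 1 = 0.091
Fissile production rate = g * P * G = 0.99 * 1107 * 0.091 = 99.72963 kg/yr
T_d = ln(2) * M0 / (g * P * G)
T_d = ln(2) * 4221 / 99.72963 = 29.337 yr

29.337


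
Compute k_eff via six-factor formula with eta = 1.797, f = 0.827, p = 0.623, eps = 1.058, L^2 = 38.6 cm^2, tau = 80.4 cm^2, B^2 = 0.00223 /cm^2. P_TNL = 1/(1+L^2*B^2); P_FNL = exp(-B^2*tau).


k_inf = eta*f*p*eps = 1.797*0.827*0.623*1.058 = 0.9795516
P_TNL = 1/(1 + L^2*B^2) = 1/(1 + 38.6*0.00223) = 0.9207442
P_FNL = exp(-B^2*tau) = exp(-0.00223*80.4) = 0.8358618
k_eff = k_inf * P_TNL * P_FNL = 0.9795516 * 0.9207442 * 0.8358618
k_eff = 0.75388

0.75388


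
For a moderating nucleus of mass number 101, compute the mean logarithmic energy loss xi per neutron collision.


xi = 1 + (A-1)^2/(2A) * ln((A-1)/(A+1))
xi = 1 + (101-1)^2/(2*101) * ln((101-1)/(101 +1))
xi = 0.019672

0.019672


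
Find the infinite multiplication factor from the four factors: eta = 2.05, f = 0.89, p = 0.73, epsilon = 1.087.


k_inf = eta * f * p * epsilon
k_inf = 2.05 * 0.89 * 0.73 * 1.087
k_inf = 1.4478

1.4478


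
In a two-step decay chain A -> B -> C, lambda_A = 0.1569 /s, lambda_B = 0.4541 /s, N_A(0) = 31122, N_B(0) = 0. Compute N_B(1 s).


N_B(t) = lambda_A * N_A0 / (lambda_B - lambda_A) * [exp(-lambda_A*t) - exp(-lambda_B*t)]
exp(-0.1569*1) = 0.8547895; exp(-0.4541*1) = 0.6350192
N_B = 0.1569 * 31122 / (0.4541 - 0.1569) * (0.8547895 - 0.6350192)
N_B = 3610.9

3610.9


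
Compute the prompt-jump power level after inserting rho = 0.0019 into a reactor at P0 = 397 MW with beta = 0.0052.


P1/P0 = beta / (beta - rho)
P1/P0 = 0.0052 / (0.0052 - 0.0019) = 1.575758
P1 = 397 * 1.575758 = 625.58 MW

625.58


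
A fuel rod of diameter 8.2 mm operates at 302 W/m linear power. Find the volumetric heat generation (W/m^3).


r = D / 2 / 1000 = 8.2 / 2 / 1000 = 0.0041 m
q''' = q' / (pi * r^2)
q''' = 302 / (pi * 0.0041^2)
q''' = 5.7186e+06 W/m^3

5.7186e+06


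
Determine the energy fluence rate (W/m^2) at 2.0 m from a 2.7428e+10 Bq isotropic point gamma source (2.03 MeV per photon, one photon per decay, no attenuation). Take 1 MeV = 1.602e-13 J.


psi = A * E * 1.602e-13 / (4*pi*r^2)
psi = 2.7428e+10 * 2.03 * 1.602e-13 / (4*pi*2.0^2)
psi = 1.7745e-04 W/m^2

1.7745e-04


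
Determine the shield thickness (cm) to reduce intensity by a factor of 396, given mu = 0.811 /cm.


x = ln(factor) / mu
x = ln(396) / 0.811
x = 7.3754 cm

7.3754


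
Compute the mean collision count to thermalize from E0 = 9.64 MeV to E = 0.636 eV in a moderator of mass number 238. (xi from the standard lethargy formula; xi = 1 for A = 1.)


xi = 1 + (A-1)^2/(2A)*ln((A-1)/(A+1)) = 0.008379872 (for A = 238)
n = ln(E0/E) / xi
n = ln(9.64e6 / 0.636) / 0.008379872
n = ln(1.515723e+07) / 0.008379872 = 1973.1

1973.1


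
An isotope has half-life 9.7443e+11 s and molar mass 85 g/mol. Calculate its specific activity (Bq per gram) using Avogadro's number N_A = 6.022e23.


lambda = ln(2) / t_half = ln(2) / 9.7443e+11 = 7.113360e-13 /s
SA = lambda * N_A / M
SA = 7.113360e-13 * 6.022e23 / 85
SA = 5.0396e+09 Bq/g

5.0396e+09


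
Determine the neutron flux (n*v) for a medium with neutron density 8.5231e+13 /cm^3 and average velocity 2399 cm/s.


phi = n * v
phi = 8.5231e+13 * 2399
phi = 2.0447e+17 /cm^2/s

2.0447e+17


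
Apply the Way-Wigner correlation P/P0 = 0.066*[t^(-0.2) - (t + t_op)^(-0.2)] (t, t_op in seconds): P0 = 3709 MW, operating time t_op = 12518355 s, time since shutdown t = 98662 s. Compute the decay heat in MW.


P/P0 = 0.066 * [t^(-0.2) - (t + t_op)^(-0.2)]
P/P0 = 0.066 * [98662^(-0.2) - (98662 + 12518355)^(-0.2)]
P/P0 = 0.066 * [0.1002698 - 0.03800219] = 0.004109662
P = 3709 * 0.004109662 = 15.243 MW

15.243


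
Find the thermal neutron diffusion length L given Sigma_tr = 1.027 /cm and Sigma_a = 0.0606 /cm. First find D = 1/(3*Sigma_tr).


D = 1 / (3 * Sigma_tr) = 1 / (3 * 1.027) = 0.3245699 cm
L = sqrt(D / Sigma_a)
L = sqrt(0.3245699 / 0.0606)
L = 2.3143 cm

2.3143


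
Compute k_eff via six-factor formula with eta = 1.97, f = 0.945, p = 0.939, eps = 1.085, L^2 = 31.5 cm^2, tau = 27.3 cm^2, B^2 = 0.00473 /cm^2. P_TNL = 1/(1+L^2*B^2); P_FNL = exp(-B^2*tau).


k_inf = eta*f*p*eps = 1.97*0.945*0.939*1.085 = 1.896677
P_TNL = 1/(1 + L^2*B^2) = 1/(1 + 31.5*0.00473) = 0.8703258
P_FNL = exp(-B^2*tau) = exp(-0.00473*27.3) = 0.8788606
k_eff = k_inf * P_TNL * P_FNL = 1.896677 * 0.8703258 * 0.8788606
k_eff = 1.4508

1.4508


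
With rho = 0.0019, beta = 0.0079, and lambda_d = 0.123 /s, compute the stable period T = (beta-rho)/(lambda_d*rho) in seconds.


T = (beta - rho) / (lambda_d * rho)
T = (0.0079 - 0.0019) / (0.123 * 0.0019)
T = 25.674 s

25.674


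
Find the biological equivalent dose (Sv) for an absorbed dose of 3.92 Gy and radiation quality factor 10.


H = D * Q
H = 3.92 * 10
H = 39.200 Sv

39.200


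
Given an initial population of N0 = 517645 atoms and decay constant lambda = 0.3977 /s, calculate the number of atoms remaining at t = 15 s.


N = N0 * exp(-lambda * t)
N = 517645 * exp(-0.3977 * 15)
N = 1328.2

1328.2


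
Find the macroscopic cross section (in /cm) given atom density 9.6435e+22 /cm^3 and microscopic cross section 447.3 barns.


Sigma = N * sigma_barns * 1e-24
Sigma = 9.6435e+22 * 447.3 * 1e-24
Sigma = 43.135 /cm

43.135


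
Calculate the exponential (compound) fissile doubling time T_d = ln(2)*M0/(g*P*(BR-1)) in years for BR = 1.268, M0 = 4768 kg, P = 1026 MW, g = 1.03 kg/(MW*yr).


Breeding gain G = BR - 1 = 1.268 - 1 = 0.268
Fissile production rate = g * P * G = 1.03 * 1026 * 0.268 = 283.21704 kg/yr
T_d = ln(2) * M0 / (g * P * G)
T_d = ln(2) * 4768 / 283.21704 = 11.669 yr

11.669


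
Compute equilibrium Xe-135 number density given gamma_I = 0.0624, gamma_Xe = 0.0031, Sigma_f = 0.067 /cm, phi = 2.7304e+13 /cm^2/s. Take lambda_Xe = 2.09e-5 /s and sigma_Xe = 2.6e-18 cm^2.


Xe_eq = (gamma_I + gamma_Xe) * Sigma_f * phi / (lambda_Xe + sigma_Xe * phi)
Numerator = (0.0624 + 0.0031) * 0.067 * 2.7304e+13 = 1.198236e+11
Denominator = 2.09e-5 + 2.6e-18 * 2.7304e+13 = 9.189040e-05
Xe_eq = 1.198236e+11 / 9.189040e-05 = 1.3040e+15 /cm^3

1.3040e+15


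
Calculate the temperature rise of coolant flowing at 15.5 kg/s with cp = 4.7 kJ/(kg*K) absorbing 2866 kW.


dT = Q / (m_dot * cp)
dT = 2866 / (15.5 * 4.7)
dT = 39.341 C

39.341


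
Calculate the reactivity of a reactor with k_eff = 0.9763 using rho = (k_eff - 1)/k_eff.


rho = (k_eff - 1) / k_eff
rho = (0.9763 - 1) / 0.9763
rho = -0.024275

-0.024275


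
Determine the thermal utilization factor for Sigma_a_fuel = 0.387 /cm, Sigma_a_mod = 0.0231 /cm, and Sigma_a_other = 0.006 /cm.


f = Sigma_a_fuel / (Sigma_a_fuel + Sigma_a_mod + Sigma_a_other)
f = 0.387 / (0.387 + 0.0231 + 0.006)
f = 0.93006

0.93006


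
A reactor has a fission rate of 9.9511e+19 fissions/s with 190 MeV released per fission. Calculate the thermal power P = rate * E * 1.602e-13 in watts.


P = fission_rate * E_MeV * 1.602e-13
P = 9.9511e+19 * 190 * 1.602e-13
P = 3.0289e+09 W

3.0289e+09


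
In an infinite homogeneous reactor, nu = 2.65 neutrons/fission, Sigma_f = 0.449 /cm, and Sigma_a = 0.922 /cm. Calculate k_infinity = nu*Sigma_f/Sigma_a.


k_inf = nu * Sigma_f / Sigma_a
k_inf = 2.65 * 0.449 / 0.922
k_inf = 1.2905

1.2905


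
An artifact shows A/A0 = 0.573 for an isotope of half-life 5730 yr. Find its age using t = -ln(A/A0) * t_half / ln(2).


lambda = ln(2) / t_half = ln(2) / 5730 = 1.209681e-04 /yr
t = -ln(A/A0) / lambda
t = -ln(0.573) / 1.209681e-04
t = 4603.4 yr

4603.4


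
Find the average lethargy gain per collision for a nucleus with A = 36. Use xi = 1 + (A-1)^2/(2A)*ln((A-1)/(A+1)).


xi = 1 + (A-1)^2/(2A) * ln((A-1)/(A+1))
xi = 1 + (36-1)^2/(2*36) * ln((36-1)/(36 +1))
xi = 0.054541

0.054541


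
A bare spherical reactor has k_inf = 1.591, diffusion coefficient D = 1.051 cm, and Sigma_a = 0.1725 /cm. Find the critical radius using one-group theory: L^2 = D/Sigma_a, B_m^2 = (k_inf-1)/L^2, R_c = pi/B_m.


L^2 = D / Sigma_a = 1.051 / 0.1725 = 6.092754 cm^2
B_m^2 = (k_inf - 1) / L^2 = (1.591 - 1) / 6.092754 = 0.09700047 /cm^2
For a bare sphere: B_g = pi/R, so R_c = pi / sqrt(B_m^2)
R_c = pi / sqrt(0.09700047) = 10.087 cm

10.087


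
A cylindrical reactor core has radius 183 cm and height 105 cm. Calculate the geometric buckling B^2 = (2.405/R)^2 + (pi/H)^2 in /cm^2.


B^2 = (2.405/R)^2 + (pi/H)^2
B^2 = (2.405/183)^2 + (pi/105)^2
B^2 = 0.0010679 /cm^2

0.0010679


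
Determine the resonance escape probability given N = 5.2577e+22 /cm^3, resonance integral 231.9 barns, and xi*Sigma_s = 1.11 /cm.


p = exp(-N * I * 1e-24 / (xi*Sigma_s))
p = exp(-5.2577e+22 * 231.9 * 1e-24 / 1.11)
p = 1.6965e-05

1.6965e-05


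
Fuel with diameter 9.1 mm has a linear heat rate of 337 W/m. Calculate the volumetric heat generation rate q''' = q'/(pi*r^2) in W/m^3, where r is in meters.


r = D / 2 / 1000 = 9.1 / 2 / 1000 = 0.00455 m
q''' = q' / (pi * r^2)
q''' = 337 / (pi * 0.00455^2)
q''' = 5.1815e+06 W/m^3

5.1815e+06


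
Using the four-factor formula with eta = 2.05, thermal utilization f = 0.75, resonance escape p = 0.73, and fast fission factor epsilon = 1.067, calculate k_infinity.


k_inf = eta * f * p * epsilon
k_inf = 2.05 * 0.75 * 0.73 * 1.067
k_inf = 1.1976

1.1976


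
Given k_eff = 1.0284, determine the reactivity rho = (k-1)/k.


rho = (k_eff - 1) / k_eff
rho = (1.0284 - 1) / 1.0284
rho = 0.027616

0.027616


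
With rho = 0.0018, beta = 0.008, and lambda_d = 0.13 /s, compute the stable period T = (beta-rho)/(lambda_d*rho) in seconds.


T = (beta - rho) / (lambda_d * rho)
T = (0.008 - 0.0018) / (0.13 * 0.0018)
T = 26.496 s

26.496


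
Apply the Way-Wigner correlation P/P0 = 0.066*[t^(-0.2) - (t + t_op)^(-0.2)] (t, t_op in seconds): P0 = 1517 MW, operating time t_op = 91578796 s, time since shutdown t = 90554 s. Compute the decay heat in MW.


P/P0 = 0.066 * [t^(-0.2) - (t + t_op)^(-0.2)]
P/P0 = 0.066 * [90554^(-0.2) - (90554 + 91578796)^(-0.2)]
P/P0 = 0.066 * [0.1020043 - 0.02555967] = 0.005045346
P = 1517 * 0.005045346 = 7.6538 MW

7.6538


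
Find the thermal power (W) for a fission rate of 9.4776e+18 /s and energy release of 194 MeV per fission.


P = fission_rate * E_MeV * 1.602e-13
P = 9.4776e+18 * 194 * 1.602e-13
P = 2.9455e+08 W

2.9455e+08


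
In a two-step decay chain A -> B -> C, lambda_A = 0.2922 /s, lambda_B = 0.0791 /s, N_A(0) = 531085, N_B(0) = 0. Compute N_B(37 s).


N_B(t) = lambda_A * N_A0 / (lambda_B - lambda_A) * [exp(-lambda_A*t) - exp(-lambda_B*t)]
exp(-0.2922*37) = 2.016827e-05; exp(-0.0791*37) = 0.05357354
N_B = 0.2922 * 531085 / (0.0791 - 0.2922) * (2.016827e-05 - 0.05357354)
N_B = 38998

38998


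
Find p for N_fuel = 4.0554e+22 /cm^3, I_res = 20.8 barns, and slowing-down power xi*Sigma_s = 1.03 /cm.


p = exp(-N * I * 1e-24 / (xi*Sigma_s))
p = exp(-4.0554e+22 * 20.8 * 1e-24 / 1.03)
p = 0.44089

0.44089


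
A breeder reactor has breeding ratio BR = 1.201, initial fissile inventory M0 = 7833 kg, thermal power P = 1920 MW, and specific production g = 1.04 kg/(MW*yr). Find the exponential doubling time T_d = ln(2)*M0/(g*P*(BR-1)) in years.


Breeding gain G = BR - 1 = 1.201 - 1 = 0.201
Fissile production rate = g * P * G = 1.04 * 1920 * 0.201 = 401.3568 kg/yr
T_d = ln(2) * M0 / (g * P * G)
T_d = ln(2) * 7833 / 401.3568 = 13.528 yr

13.528


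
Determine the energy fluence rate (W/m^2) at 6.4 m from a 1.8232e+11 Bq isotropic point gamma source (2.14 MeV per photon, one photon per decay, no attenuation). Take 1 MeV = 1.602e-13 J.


psi = A * E * 1.602e-13 / (4*pi*r^2)
psi = 1.8232e+11 * 2.14 * 1.602e-13 / (4*pi*6.4^2)
psi = 1.2143e-04 W/m^2

1.2143e-04


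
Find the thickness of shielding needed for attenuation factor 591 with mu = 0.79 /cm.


x = ln(factor) / mu
x = ln(591) / 0.79
x = 8.0782 cm

8.0782


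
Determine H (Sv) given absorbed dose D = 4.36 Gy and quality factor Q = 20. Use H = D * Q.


H = D * Q
H = 4.36 * 20
H = 87.200 Sv

87.200


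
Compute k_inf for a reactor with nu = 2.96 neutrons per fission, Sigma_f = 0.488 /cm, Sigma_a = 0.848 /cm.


k_inf = nu * Sigma_f / Sigma_a
k_inf = 2.96 * 0.488 / 0.848
k_inf = 1.7034

1.7034


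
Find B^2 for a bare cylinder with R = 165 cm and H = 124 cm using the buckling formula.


B^2 = (2.405/R)^2 + (pi/H)^2
B^2 = (2.405/165)^2 + (pi/124)^2
B^2 = 8.5434e-04 /cm^2

8.5434e-04


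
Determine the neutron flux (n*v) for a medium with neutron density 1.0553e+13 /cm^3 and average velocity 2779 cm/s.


phi = n * v
phi = 1.0553e+13 * 2779
phi = 2.9327e+16 /cm^2/s

2.9327e+16


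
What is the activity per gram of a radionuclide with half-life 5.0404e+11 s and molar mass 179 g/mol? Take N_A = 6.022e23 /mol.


lambda = ln(2) / t_half = ln(2) / 5.0404e+11 = 1.375183e-12 /s
SA = lambda * N_A / M
SA = 1.375183e-12 * 6.022e23 / 179
SA = 4.6265e+09 Bq/g

4.6265e+09


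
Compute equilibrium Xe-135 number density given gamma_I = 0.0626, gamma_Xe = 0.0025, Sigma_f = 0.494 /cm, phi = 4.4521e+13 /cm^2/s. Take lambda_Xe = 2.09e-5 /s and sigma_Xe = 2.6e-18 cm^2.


Xe_eq = (gamma_I + gamma_Xe) * Sigma_f * phi / (lambda_Xe + sigma_Xe * phi)
Numerator = (0.0626 + 0.0025) * 0.494 * 4.4521e+13 = 1.431769e+12
Denominator = 2.09e-5 + 2.6e-18 * 4.4521e+13 = 1.366546e-04
Xe_eq = 1.431769e+12 / 1.366546e-04 = 1.0477e+16 /cm^3

1.0477e+16


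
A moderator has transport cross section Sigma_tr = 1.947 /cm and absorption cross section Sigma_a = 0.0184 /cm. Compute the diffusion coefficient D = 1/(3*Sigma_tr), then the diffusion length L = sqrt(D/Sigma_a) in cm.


D = 1 / (3 * Sigma_tr) = 1 / (3 * 1.947) = 0.1712036 cm
L = sqrt(D / Sigma_a)
L = sqrt(0.1712036 / 0.0184)
L = 3.0503 cm

3.0503


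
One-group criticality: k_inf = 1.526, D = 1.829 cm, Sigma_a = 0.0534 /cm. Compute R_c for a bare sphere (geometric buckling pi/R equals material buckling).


L^2 = D / Sigma_a = 1.829 / 0.0534 = 34.25094 cm^2
B_m^2 = (k_inf - 1) / L^2 = (1.526 - 1) / 34.25094 = 0.01535724 /cm^2
For a bare sphere: B_g = pi/R, so R_c = pi / sqrt(B_m^2)
R_c = pi / sqrt(0.01535724) = 25.351 cm

25.351


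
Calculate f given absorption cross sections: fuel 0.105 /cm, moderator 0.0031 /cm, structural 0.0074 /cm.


f = Sigma_a_fuel / (Sigma_a_fuel + Sigma_a_mod + Sigma_a_other)
f = 0.105 / (0.105 + 0.0031 + 0.0074)
f = 0.90909

0.90909


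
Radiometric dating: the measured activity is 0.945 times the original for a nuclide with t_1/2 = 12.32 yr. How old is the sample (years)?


lambda = ln(2) / t_half = ln(2) / 12.32 = 0.05626195 /yr
t = -ln(A/A0) / lambda
t = -ln(0.945) / 0.05626195
t = 1.0055 yr

1.0055


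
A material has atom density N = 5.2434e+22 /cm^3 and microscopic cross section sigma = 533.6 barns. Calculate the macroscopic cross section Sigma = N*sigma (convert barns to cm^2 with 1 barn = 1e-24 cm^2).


Sigma = N * sigma_barns * 1e-24
Sigma = 5.2434e+22 * 533.6 * 1e-24
Sigma = 27.979 /cm

27.979


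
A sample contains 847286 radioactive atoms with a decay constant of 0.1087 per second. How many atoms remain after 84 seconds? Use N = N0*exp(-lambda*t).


N = N0 * exp(-lambda * t)
N = 847286 * exp(-0.1087 * 84)
N = 91.743

91.743


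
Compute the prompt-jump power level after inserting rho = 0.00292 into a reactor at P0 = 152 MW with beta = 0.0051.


P1/P0 = beta / (beta - rho)
P1/P0 = 0.0051 / (0.0051 - 0.00292) = 2.339450
P1 = 152 * 2.339450 = 355.60 MW

355.60


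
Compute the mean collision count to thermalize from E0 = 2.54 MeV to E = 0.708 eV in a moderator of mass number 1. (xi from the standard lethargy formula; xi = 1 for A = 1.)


xi = 1 + (A-1)^2/(2A)*ln((A-1)/(A+1)) = 1 (for A = 1)
n = ln(E0/E) / xi
n = ln(2.54e6 / 0.708) / 1
n = ln(3.587571e+06) / 1 = 15.093

15.093


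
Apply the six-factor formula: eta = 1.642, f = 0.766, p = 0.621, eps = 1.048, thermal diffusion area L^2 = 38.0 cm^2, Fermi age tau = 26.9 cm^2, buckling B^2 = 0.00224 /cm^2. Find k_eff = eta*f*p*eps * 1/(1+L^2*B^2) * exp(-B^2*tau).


k_inf = eta*f*p*eps = 1.642*0.766*0.621*1.048 = 0.8185681
P_TNL = 1/(1 + L^2*B^2) = 1/(1 + 38.0*0.00224) = 0.9215571
P_FNL = exp(-B^2*tau) = exp(-0.00224*26.9) = 0.9415235
k_eff = k_inf * P_TNL * P_FNL = 0.8185681 * 0.9215571 * 0.9415235
k_eff = 0.71025

0.71025


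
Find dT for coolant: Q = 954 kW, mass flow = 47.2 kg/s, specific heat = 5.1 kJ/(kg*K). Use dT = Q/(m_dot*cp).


dT = Q / (m_dot * cp)
dT = 954 / (47.2 * 5.1)
dT = 3.9631 C

3.9631


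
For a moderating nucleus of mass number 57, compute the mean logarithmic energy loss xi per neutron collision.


xi = 1 + (A-1)^2/(2A) * ln((A-1)/(A+1))
xi = 1 + (57-1)^2/(2*57) * ln((57-1)/(57 +1))
xi = 0.034681

0.034681


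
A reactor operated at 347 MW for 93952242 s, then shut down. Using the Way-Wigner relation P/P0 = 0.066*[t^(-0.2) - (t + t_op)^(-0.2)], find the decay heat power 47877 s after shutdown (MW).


P/P0 = 0.066 * [t^(-0.2) - (t + t_op)^(-0.2)]
P/P0 = 0.066 * [47877^(-0.2) - (47877 + 93952242)^(-0.2)]
P/P0 = 0.066 * [0.1158710 - 0.02543164] = 0.005968998
P = 347 * 0.005968998 = 2.0712 MW

2.0712


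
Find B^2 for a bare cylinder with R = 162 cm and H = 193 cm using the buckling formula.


B^2 = (2.405/R)^2 + (pi/H)^2
B^2 = (2.405/162)^2 + (pi/193)^2
B^2 = 4.8536e-04 /cm^2

4.8536e-04


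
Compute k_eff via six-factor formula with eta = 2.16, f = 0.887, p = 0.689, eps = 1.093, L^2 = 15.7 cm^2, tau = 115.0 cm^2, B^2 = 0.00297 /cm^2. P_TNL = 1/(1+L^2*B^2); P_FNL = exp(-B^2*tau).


k_inf = eta*f*p*eps = 2.16*0.887*0.689*1.093 = 1.442835
P_TNL = 1/(1 + L^2*B^2) = 1/(1 + 15.7*0.00297) = 0.9554484
P_FNL = exp(-B^2*tau) = exp(-0.00297*115.0) = 0.7106679
k_eff = k_inf * P_TNL * P_FNL = 1.442835 * 0.9554484 * 0.7106679
k_eff = 0.97969

0.97969


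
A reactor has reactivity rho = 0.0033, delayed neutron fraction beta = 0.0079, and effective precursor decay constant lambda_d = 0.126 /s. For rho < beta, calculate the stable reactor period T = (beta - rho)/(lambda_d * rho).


T = (beta - rho) / (lambda_d * rho)
T = (0.0079 - 0.0033) / (0.126 * 0.0033)
T = 11.063 s

11.063


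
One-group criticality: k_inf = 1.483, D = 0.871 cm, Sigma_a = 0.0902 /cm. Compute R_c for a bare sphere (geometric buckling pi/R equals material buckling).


L^2 = D / Sigma_a = 0.871 / 0.0902 = 9.656319 cm^2
B_m^2 = (k_inf - 1) / L^2 = (1.483 - 1) / 9.656319 = 0.05001906 /cm^2
For a bare sphere: B_g = pi/R, so R_c = pi / sqrt(B_m^2)
R_c = pi / sqrt(0.05001906) = 14.047 cm

14.047


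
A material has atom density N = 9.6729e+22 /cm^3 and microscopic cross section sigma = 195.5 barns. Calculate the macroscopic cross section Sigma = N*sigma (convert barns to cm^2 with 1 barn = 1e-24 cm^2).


Sigma = N * sigma_barns * 1e-24
Sigma = 9.6729e+22 * 195.5 * 1e-24
Sigma = 18.911 /cm

18.911


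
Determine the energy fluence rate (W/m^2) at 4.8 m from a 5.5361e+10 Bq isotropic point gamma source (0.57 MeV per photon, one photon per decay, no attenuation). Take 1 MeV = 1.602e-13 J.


psi = A * E * 1.602e-13 / (4*pi*r^2)
psi = 5.5361e+10 * 0.57 * 1.602e-13 / (4*pi*4.8^2)
psi = 1.7460e-05 W/m^2

1.7460e-05


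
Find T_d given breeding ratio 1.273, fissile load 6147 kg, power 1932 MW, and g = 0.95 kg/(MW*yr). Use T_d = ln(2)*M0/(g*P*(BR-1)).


Breeding gain G = BR - 1 = 1.273 - 1 = 0.273
Fissile production rate = g * P * G = 0.95 * 1932 * 0.273 = 501.0642 kg/yr
T_d = ln(2) * M0 / (g * P * G)
T_d = ln(2) * 6147 / 501.0642 = 8.5035 yr

8.5035


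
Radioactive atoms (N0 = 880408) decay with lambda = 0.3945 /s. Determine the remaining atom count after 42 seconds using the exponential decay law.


N = N0 * exp(-lambda * t)
N = 880408 * exp(-0.3945 * 42)
N = 0.056087

0.056087


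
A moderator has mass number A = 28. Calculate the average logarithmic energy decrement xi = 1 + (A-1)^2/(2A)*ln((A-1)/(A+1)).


xi = 1 + (A-1)^2/(2A) * ln((A-1)/(A+1))
xi = 1 + (28-1)^2/(2*28) * ln((28-1)/(28 +1))
xi = 0.069757

0.069757


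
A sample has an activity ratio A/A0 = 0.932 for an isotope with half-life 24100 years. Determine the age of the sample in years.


lambda = ln(2) / t_half = ln(2) / 24100 = 2.876129e-05 /yr
t = -ln(A/A0) / lambda
t = -ln(0.932) / 2.876129e-05
t = 2448.5 yr

2448.5


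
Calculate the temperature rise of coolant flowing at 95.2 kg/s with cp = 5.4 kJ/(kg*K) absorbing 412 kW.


dT = Q / (m_dot * cp)
dT = 412 / (95.2 * 5.4)
dT = 0.80143 C

0.80143


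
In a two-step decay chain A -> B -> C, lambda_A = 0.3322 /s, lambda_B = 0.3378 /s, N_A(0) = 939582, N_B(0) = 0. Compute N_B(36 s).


N_B(t) = lambda_A * N_A0 / (lambda_B - lambda_A) * [exp(-lambda_A*t) - exp(-lambda_B*t)]
exp(-0.3322*36) = 6.400080e-06; exp(-0.3378*36) = 5.231565e-06
N_B = 0.3322 * 939582 / (0.3378 - 0.3322) * (6.400080e-06 - 5.231565e-06)
N_B = 65.130

65.130


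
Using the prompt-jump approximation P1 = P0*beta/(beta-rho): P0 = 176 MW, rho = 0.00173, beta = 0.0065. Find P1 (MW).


P1/P0 = beta / (beta - rho)
P1/P0 = 0.0065 / (0.0065 - 0.00173) = 1.362683
P1 = 176 * 1.362683 = 239.83 MW

239.83
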